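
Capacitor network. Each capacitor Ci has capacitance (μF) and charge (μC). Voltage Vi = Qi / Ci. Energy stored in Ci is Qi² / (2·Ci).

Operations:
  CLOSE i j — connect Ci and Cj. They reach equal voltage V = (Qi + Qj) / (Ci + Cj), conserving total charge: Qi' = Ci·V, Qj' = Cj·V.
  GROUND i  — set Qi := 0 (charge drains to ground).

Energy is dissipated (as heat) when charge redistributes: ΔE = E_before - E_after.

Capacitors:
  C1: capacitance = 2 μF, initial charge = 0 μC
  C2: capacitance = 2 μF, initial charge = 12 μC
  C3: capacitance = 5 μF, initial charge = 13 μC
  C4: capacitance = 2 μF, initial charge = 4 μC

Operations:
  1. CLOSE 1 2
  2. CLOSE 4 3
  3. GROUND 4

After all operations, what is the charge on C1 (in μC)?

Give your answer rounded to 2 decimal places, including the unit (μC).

Answer: 6.00 μC

Derivation:
Initial: C1(2μF, Q=0μC, V=0.00V), C2(2μF, Q=12μC, V=6.00V), C3(5μF, Q=13μC, V=2.60V), C4(2μF, Q=4μC, V=2.00V)
Op 1: CLOSE 1-2: Q_total=12.00, C_total=4.00, V=3.00; Q1=6.00, Q2=6.00; dissipated=18.000
Op 2: CLOSE 4-3: Q_total=17.00, C_total=7.00, V=2.43; Q4=4.86, Q3=12.14; dissipated=0.257
Op 3: GROUND 4: Q4=0; energy lost=5.898
Final charges: Q1=6.00, Q2=6.00, Q3=12.14, Q4=0.00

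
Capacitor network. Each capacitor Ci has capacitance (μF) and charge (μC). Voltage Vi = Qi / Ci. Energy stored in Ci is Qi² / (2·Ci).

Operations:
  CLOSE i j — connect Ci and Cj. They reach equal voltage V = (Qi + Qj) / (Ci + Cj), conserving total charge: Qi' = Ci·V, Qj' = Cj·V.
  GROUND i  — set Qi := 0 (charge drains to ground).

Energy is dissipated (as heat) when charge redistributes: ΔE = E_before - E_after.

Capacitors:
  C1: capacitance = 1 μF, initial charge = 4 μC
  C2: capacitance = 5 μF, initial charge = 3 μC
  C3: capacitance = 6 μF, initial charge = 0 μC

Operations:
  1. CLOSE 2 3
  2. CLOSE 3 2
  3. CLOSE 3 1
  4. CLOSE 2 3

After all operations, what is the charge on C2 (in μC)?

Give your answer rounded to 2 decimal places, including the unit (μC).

Initial: C1(1μF, Q=4μC, V=4.00V), C2(5μF, Q=3μC, V=0.60V), C3(6μF, Q=0μC, V=0.00V)
Op 1: CLOSE 2-3: Q_total=3.00, C_total=11.00, V=0.27; Q2=1.36, Q3=1.64; dissipated=0.491
Op 2: CLOSE 3-2: Q_total=3.00, C_total=11.00, V=0.27; Q3=1.64, Q2=1.36; dissipated=0.000
Op 3: CLOSE 3-1: Q_total=5.64, C_total=7.00, V=0.81; Q3=4.83, Q1=0.81; dissipated=5.954
Op 4: CLOSE 2-3: Q_total=6.19, C_total=11.00, V=0.56; Q2=2.82, Q3=3.38; dissipated=0.387
Final charges: Q1=0.81, Q2=2.82, Q3=3.38

Answer: 2.82 μC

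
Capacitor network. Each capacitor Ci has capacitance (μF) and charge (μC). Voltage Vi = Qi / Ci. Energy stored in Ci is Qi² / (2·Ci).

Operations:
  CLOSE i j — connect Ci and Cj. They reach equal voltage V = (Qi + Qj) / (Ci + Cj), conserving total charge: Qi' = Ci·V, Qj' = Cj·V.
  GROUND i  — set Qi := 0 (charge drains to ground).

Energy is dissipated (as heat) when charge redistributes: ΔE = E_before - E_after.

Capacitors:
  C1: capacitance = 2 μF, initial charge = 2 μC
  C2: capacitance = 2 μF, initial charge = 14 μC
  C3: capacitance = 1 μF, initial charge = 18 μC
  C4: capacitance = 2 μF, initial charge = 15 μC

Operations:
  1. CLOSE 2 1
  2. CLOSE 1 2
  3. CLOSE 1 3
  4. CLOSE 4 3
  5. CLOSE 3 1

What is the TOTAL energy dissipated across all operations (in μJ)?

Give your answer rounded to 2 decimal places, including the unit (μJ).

Initial: C1(2μF, Q=2μC, V=1.00V), C2(2μF, Q=14μC, V=7.00V), C3(1μF, Q=18μC, V=18.00V), C4(2μF, Q=15μC, V=7.50V)
Op 1: CLOSE 2-1: Q_total=16.00, C_total=4.00, V=4.00; Q2=8.00, Q1=8.00; dissipated=18.000
Op 2: CLOSE 1-2: Q_total=16.00, C_total=4.00, V=4.00; Q1=8.00, Q2=8.00; dissipated=0.000
Op 3: CLOSE 1-3: Q_total=26.00, C_total=3.00, V=8.67; Q1=17.33, Q3=8.67; dissipated=65.333
Op 4: CLOSE 4-3: Q_total=23.67, C_total=3.00, V=7.89; Q4=15.78, Q3=7.89; dissipated=0.454
Op 5: CLOSE 3-1: Q_total=25.22, C_total=3.00, V=8.41; Q3=8.41, Q1=16.81; dissipated=0.202
Total dissipated: 83.989 μJ

Answer: 83.99 μJ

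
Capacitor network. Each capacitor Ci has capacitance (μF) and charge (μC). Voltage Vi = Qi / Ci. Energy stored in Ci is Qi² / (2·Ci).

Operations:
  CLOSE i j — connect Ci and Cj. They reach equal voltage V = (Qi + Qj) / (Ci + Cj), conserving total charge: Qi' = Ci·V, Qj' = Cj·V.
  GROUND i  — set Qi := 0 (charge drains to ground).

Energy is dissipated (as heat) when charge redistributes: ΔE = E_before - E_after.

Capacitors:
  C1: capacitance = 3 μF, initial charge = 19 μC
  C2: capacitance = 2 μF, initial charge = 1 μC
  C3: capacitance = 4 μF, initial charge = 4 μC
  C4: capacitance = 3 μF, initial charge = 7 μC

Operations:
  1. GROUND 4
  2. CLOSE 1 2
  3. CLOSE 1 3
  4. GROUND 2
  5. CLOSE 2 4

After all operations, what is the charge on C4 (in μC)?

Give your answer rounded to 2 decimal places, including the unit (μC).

Answer: 0.00 μC

Derivation:
Initial: C1(3μF, Q=19μC, V=6.33V), C2(2μF, Q=1μC, V=0.50V), C3(4μF, Q=4μC, V=1.00V), C4(3μF, Q=7μC, V=2.33V)
Op 1: GROUND 4: Q4=0; energy lost=8.167
Op 2: CLOSE 1-2: Q_total=20.00, C_total=5.00, V=4.00; Q1=12.00, Q2=8.00; dissipated=20.417
Op 3: CLOSE 1-3: Q_total=16.00, C_total=7.00, V=2.29; Q1=6.86, Q3=9.14; dissipated=7.714
Op 4: GROUND 2: Q2=0; energy lost=16.000
Op 5: CLOSE 2-4: Q_total=0.00, C_total=5.00, V=0.00; Q2=0.00, Q4=0.00; dissipated=0.000
Final charges: Q1=6.86, Q2=0.00, Q3=9.14, Q4=0.00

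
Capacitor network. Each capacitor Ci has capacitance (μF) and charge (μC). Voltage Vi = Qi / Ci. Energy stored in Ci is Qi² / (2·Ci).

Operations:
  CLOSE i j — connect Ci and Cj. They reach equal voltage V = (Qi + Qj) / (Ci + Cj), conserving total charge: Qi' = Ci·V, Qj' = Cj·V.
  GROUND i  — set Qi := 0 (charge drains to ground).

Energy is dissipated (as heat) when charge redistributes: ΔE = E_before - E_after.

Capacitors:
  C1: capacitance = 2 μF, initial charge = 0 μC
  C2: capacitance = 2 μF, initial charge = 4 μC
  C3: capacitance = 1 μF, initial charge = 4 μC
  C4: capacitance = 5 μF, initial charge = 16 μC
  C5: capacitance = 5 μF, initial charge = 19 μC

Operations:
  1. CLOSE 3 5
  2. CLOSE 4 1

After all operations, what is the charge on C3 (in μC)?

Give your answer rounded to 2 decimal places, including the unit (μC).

Answer: 3.83 μC

Derivation:
Initial: C1(2μF, Q=0μC, V=0.00V), C2(2μF, Q=4μC, V=2.00V), C3(1μF, Q=4μC, V=4.00V), C4(5μF, Q=16μC, V=3.20V), C5(5μF, Q=19μC, V=3.80V)
Op 1: CLOSE 3-5: Q_total=23.00, C_total=6.00, V=3.83; Q3=3.83, Q5=19.17; dissipated=0.017
Op 2: CLOSE 4-1: Q_total=16.00, C_total=7.00, V=2.29; Q4=11.43, Q1=4.57; dissipated=7.314
Final charges: Q1=4.57, Q2=4.00, Q3=3.83, Q4=11.43, Q5=19.17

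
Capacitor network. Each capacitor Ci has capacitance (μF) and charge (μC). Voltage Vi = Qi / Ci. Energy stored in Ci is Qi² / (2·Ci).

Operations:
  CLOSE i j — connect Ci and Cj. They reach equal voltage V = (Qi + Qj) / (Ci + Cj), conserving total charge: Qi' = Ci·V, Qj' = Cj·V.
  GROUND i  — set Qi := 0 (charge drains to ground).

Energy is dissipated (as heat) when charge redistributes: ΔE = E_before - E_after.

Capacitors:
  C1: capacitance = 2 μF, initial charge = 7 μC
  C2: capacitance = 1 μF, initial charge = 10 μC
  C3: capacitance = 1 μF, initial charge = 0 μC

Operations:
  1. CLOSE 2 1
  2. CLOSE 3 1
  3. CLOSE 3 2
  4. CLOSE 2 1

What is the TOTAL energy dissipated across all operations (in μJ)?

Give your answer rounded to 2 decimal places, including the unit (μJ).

Initial: C1(2μF, Q=7μC, V=3.50V), C2(1μF, Q=10μC, V=10.00V), C3(1μF, Q=0μC, V=0.00V)
Op 1: CLOSE 2-1: Q_total=17.00, C_total=3.00, V=5.67; Q2=5.67, Q1=11.33; dissipated=14.083
Op 2: CLOSE 3-1: Q_total=11.33, C_total=3.00, V=3.78; Q3=3.78, Q1=7.56; dissipated=10.704
Op 3: CLOSE 3-2: Q_total=9.44, C_total=2.00, V=4.72; Q3=4.72, Q2=4.72; dissipated=0.892
Op 4: CLOSE 2-1: Q_total=12.28, C_total=3.00, V=4.09; Q2=4.09, Q1=8.19; dissipated=0.297
Total dissipated: 25.976 μJ

Answer: 25.98 μJ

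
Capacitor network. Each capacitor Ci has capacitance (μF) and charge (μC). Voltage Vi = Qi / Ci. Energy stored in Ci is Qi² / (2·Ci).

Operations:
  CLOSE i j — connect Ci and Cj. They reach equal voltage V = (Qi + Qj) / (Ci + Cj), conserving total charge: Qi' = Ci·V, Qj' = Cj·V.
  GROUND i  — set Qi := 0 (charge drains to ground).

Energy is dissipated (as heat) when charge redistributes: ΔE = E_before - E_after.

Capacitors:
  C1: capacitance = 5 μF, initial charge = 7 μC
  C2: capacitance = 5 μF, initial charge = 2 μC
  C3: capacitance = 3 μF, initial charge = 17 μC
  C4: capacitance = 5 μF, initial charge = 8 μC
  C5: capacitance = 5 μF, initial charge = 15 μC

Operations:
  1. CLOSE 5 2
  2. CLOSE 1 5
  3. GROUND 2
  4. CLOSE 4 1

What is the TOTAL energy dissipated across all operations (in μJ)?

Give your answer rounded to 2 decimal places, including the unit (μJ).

Answer: 15.79 μJ

Derivation:
Initial: C1(5μF, Q=7μC, V=1.40V), C2(5μF, Q=2μC, V=0.40V), C3(3μF, Q=17μC, V=5.67V), C4(5μF, Q=8μC, V=1.60V), C5(5μF, Q=15μC, V=3.00V)
Op 1: CLOSE 5-2: Q_total=17.00, C_total=10.00, V=1.70; Q5=8.50, Q2=8.50; dissipated=8.450
Op 2: CLOSE 1-5: Q_total=15.50, C_total=10.00, V=1.55; Q1=7.75, Q5=7.75; dissipated=0.113
Op 3: GROUND 2: Q2=0; energy lost=7.225
Op 4: CLOSE 4-1: Q_total=15.75, C_total=10.00, V=1.57; Q4=7.88, Q1=7.88; dissipated=0.003
Total dissipated: 15.791 μJ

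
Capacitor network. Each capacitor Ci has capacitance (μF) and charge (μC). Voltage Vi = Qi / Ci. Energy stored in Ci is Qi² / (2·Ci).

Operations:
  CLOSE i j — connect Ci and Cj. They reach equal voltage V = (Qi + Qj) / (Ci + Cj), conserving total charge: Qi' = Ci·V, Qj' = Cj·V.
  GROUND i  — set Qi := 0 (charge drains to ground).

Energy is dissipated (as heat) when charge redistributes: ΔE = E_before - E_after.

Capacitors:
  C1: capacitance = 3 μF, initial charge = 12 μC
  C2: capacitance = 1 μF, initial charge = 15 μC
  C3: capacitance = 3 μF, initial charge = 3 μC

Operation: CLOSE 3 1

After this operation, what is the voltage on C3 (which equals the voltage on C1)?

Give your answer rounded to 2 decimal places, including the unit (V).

Initial: C1(3μF, Q=12μC, V=4.00V), C2(1μF, Q=15μC, V=15.00V), C3(3μF, Q=3μC, V=1.00V)
Op 1: CLOSE 3-1: Q_total=15.00, C_total=6.00, V=2.50; Q3=7.50, Q1=7.50; dissipated=6.750

Answer: 2.50 V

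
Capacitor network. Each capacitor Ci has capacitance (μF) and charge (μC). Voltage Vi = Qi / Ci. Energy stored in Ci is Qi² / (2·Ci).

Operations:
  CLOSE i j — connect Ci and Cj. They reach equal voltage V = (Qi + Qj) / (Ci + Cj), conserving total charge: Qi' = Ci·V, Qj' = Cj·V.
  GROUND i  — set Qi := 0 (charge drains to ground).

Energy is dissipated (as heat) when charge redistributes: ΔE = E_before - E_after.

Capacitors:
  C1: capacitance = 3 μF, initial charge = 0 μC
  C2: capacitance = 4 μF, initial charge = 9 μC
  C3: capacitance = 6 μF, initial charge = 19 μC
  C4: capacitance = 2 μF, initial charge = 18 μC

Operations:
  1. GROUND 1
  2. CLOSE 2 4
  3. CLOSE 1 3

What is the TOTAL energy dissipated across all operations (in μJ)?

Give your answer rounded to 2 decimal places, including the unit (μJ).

Initial: C1(3μF, Q=0μC, V=0.00V), C2(4μF, Q=9μC, V=2.25V), C3(6μF, Q=19μC, V=3.17V), C4(2μF, Q=18μC, V=9.00V)
Op 1: GROUND 1: Q1=0; energy lost=0.000
Op 2: CLOSE 2-4: Q_total=27.00, C_total=6.00, V=4.50; Q2=18.00, Q4=9.00; dissipated=30.375
Op 3: CLOSE 1-3: Q_total=19.00, C_total=9.00, V=2.11; Q1=6.33, Q3=12.67; dissipated=10.028
Total dissipated: 40.403 μJ

Answer: 40.40 μJ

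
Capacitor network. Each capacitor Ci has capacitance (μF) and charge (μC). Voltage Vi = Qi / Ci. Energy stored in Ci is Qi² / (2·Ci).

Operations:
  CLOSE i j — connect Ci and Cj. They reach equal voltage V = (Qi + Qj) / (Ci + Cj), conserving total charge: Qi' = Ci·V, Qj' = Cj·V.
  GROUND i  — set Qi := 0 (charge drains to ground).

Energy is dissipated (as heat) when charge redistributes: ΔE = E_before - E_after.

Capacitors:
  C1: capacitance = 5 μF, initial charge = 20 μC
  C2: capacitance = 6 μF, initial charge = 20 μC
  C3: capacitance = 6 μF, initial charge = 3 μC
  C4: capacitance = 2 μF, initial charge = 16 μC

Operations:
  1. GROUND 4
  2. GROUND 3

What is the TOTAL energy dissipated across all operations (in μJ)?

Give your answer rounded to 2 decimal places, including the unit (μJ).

Answer: 64.75 μJ

Derivation:
Initial: C1(5μF, Q=20μC, V=4.00V), C2(6μF, Q=20μC, V=3.33V), C3(6μF, Q=3μC, V=0.50V), C4(2μF, Q=16μC, V=8.00V)
Op 1: GROUND 4: Q4=0; energy lost=64.000
Op 2: GROUND 3: Q3=0; energy lost=0.750
Total dissipated: 64.750 μJ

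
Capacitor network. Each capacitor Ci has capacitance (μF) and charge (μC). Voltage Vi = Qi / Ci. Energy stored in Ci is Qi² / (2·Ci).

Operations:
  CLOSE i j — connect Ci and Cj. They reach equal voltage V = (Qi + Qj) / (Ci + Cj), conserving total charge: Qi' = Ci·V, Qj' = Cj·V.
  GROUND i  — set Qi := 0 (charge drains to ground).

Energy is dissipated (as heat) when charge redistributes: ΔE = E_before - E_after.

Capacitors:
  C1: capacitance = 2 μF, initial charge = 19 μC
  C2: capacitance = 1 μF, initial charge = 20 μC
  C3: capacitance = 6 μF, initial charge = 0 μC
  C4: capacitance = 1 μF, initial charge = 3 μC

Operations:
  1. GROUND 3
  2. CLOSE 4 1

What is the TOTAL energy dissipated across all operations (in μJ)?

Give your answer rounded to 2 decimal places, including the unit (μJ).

Initial: C1(2μF, Q=19μC, V=9.50V), C2(1μF, Q=20μC, V=20.00V), C3(6μF, Q=0μC, V=0.00V), C4(1μF, Q=3μC, V=3.00V)
Op 1: GROUND 3: Q3=0; energy lost=0.000
Op 2: CLOSE 4-1: Q_total=22.00, C_total=3.00, V=7.33; Q4=7.33, Q1=14.67; dissipated=14.083
Total dissipated: 14.083 μJ

Answer: 14.08 μJ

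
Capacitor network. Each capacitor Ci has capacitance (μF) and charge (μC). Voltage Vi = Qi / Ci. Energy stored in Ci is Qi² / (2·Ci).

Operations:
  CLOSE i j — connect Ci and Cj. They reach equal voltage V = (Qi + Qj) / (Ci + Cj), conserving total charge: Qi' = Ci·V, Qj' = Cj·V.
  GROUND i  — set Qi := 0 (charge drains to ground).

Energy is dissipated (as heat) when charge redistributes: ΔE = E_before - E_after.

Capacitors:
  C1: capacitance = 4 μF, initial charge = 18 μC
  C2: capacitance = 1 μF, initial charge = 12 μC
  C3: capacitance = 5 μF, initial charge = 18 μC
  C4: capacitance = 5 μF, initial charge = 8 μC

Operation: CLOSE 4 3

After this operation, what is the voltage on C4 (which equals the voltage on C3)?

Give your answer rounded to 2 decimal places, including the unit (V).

Initial: C1(4μF, Q=18μC, V=4.50V), C2(1μF, Q=12μC, V=12.00V), C3(5μF, Q=18μC, V=3.60V), C4(5μF, Q=8μC, V=1.60V)
Op 1: CLOSE 4-3: Q_total=26.00, C_total=10.00, V=2.60; Q4=13.00, Q3=13.00; dissipated=5.000

Answer: 2.60 V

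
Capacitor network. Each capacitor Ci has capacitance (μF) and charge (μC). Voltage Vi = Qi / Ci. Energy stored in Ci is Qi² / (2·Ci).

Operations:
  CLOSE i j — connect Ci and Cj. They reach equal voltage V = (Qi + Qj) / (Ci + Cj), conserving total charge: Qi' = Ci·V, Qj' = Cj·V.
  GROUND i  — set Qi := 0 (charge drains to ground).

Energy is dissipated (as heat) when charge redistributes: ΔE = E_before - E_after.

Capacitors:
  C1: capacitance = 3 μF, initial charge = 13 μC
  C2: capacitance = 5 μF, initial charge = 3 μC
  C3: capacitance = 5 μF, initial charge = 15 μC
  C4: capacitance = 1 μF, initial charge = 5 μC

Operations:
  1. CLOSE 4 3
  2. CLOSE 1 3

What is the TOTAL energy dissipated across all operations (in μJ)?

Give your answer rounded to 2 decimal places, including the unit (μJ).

Answer: 2.60 μJ

Derivation:
Initial: C1(3μF, Q=13μC, V=4.33V), C2(5μF, Q=3μC, V=0.60V), C3(5μF, Q=15μC, V=3.00V), C4(1μF, Q=5μC, V=5.00V)
Op 1: CLOSE 4-3: Q_total=20.00, C_total=6.00, V=3.33; Q4=3.33, Q3=16.67; dissipated=1.667
Op 2: CLOSE 1-3: Q_total=29.67, C_total=8.00, V=3.71; Q1=11.12, Q3=18.54; dissipated=0.938
Total dissipated: 2.604 μJ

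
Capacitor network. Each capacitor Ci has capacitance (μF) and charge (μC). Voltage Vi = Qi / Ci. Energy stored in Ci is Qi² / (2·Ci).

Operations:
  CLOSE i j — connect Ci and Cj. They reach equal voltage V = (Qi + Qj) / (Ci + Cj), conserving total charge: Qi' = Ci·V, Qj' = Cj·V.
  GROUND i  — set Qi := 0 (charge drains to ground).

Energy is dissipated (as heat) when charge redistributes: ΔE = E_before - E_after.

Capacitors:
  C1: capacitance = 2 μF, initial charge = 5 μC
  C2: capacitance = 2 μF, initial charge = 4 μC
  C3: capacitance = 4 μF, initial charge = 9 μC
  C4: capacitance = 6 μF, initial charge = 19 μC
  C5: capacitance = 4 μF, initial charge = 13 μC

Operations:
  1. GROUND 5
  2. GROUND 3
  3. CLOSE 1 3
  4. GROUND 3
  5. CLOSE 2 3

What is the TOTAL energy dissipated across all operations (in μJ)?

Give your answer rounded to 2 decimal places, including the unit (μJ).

Answer: 39.47 μJ

Derivation:
Initial: C1(2μF, Q=5μC, V=2.50V), C2(2μF, Q=4μC, V=2.00V), C3(4μF, Q=9μC, V=2.25V), C4(6μF, Q=19μC, V=3.17V), C5(4μF, Q=13μC, V=3.25V)
Op 1: GROUND 5: Q5=0; energy lost=21.125
Op 2: GROUND 3: Q3=0; energy lost=10.125
Op 3: CLOSE 1-3: Q_total=5.00, C_total=6.00, V=0.83; Q1=1.67, Q3=3.33; dissipated=4.167
Op 4: GROUND 3: Q3=0; energy lost=1.389
Op 5: CLOSE 2-3: Q_total=4.00, C_total=6.00, V=0.67; Q2=1.33, Q3=2.67; dissipated=2.667
Total dissipated: 39.472 μJ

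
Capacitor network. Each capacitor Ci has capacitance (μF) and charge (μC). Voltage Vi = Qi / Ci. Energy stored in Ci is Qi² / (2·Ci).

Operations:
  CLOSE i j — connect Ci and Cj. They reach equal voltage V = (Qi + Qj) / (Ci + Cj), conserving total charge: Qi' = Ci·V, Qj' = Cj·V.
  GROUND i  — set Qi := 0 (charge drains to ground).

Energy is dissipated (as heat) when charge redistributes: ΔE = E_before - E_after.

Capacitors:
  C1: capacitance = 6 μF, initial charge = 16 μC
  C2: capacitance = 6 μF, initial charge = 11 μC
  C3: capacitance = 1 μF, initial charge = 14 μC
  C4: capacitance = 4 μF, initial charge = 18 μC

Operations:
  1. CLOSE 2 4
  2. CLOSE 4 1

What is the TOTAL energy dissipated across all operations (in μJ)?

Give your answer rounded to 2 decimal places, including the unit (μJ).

Initial: C1(6μF, Q=16μC, V=2.67V), C2(6μF, Q=11μC, V=1.83V), C3(1μF, Q=14μC, V=14.00V), C4(4μF, Q=18μC, V=4.50V)
Op 1: CLOSE 2-4: Q_total=29.00, C_total=10.00, V=2.90; Q2=17.40, Q4=11.60; dissipated=8.533
Op 2: CLOSE 4-1: Q_total=27.60, C_total=10.00, V=2.76; Q4=11.04, Q1=16.56; dissipated=0.065
Total dissipated: 8.599 μJ

Answer: 8.60 μJ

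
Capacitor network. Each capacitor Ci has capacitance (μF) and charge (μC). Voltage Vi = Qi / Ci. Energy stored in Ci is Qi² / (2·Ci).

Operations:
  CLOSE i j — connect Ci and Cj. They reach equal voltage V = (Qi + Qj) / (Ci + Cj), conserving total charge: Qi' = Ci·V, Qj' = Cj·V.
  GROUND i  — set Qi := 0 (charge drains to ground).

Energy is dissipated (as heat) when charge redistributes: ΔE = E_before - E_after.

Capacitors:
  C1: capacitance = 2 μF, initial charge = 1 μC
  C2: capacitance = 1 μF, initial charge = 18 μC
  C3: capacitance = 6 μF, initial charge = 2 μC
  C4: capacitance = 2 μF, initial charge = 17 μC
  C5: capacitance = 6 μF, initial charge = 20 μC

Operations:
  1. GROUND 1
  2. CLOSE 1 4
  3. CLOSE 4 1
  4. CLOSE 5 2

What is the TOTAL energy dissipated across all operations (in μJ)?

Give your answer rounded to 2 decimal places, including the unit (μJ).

Answer: 128.57 μJ

Derivation:
Initial: C1(2μF, Q=1μC, V=0.50V), C2(1μF, Q=18μC, V=18.00V), C3(6μF, Q=2μC, V=0.33V), C4(2μF, Q=17μC, V=8.50V), C5(6μF, Q=20μC, V=3.33V)
Op 1: GROUND 1: Q1=0; energy lost=0.250
Op 2: CLOSE 1-4: Q_total=17.00, C_total=4.00, V=4.25; Q1=8.50, Q4=8.50; dissipated=36.125
Op 3: CLOSE 4-1: Q_total=17.00, C_total=4.00, V=4.25; Q4=8.50, Q1=8.50; dissipated=0.000
Op 4: CLOSE 5-2: Q_total=38.00, C_total=7.00, V=5.43; Q5=32.57, Q2=5.43; dissipated=92.190
Total dissipated: 128.565 μJ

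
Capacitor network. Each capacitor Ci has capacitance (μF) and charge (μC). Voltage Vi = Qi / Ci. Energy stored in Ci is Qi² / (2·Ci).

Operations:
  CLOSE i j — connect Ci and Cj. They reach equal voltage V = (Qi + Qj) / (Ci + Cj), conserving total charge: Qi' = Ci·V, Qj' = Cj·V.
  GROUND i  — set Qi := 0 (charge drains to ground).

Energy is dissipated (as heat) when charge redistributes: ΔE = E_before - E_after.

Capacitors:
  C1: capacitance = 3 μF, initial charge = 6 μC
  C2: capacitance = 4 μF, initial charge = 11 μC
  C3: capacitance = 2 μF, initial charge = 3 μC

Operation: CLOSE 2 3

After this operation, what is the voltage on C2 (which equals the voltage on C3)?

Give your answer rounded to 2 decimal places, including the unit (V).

Answer: 2.33 V

Derivation:
Initial: C1(3μF, Q=6μC, V=2.00V), C2(4μF, Q=11μC, V=2.75V), C3(2μF, Q=3μC, V=1.50V)
Op 1: CLOSE 2-3: Q_total=14.00, C_total=6.00, V=2.33; Q2=9.33, Q3=4.67; dissipated=1.042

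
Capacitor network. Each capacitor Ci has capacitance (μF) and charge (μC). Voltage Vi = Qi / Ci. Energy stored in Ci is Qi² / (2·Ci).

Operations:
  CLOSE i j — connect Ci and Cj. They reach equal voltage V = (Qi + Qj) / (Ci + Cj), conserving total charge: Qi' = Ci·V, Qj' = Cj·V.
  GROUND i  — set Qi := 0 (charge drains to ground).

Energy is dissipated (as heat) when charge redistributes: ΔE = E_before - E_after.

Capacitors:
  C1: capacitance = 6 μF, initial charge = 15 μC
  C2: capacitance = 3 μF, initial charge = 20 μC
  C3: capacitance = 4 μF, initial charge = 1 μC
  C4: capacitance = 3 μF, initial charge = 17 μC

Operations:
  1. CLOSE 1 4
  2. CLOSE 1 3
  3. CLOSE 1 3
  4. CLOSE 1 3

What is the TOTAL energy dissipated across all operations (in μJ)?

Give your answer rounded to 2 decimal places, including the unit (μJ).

Answer: 23.14 μJ

Derivation:
Initial: C1(6μF, Q=15μC, V=2.50V), C2(3μF, Q=20μC, V=6.67V), C3(4μF, Q=1μC, V=0.25V), C4(3μF, Q=17μC, V=5.67V)
Op 1: CLOSE 1-4: Q_total=32.00, C_total=9.00, V=3.56; Q1=21.33, Q4=10.67; dissipated=10.028
Op 2: CLOSE 1-3: Q_total=22.33, C_total=10.00, V=2.23; Q1=13.40, Q3=8.93; dissipated=13.112
Op 3: CLOSE 1-3: Q_total=22.33, C_total=10.00, V=2.23; Q1=13.40, Q3=8.93; dissipated=0.000
Op 4: CLOSE 1-3: Q_total=22.33, C_total=10.00, V=2.23; Q1=13.40, Q3=8.93; dissipated=0.000
Total dissipated: 23.140 μJ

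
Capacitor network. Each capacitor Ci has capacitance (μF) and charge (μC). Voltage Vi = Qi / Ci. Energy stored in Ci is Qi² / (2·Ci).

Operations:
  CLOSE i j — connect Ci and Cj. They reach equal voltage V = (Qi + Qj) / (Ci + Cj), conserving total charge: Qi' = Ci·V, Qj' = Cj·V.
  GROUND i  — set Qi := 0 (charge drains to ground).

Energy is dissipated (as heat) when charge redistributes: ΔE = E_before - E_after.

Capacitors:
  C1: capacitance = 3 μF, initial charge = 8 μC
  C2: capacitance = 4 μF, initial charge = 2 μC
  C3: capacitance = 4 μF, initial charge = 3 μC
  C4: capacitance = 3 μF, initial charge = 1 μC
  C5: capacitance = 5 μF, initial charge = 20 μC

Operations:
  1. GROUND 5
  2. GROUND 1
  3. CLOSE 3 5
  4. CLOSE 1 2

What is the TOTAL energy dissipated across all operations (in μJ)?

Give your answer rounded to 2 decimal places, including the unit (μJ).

Answer: 51.51 μJ

Derivation:
Initial: C1(3μF, Q=8μC, V=2.67V), C2(4μF, Q=2μC, V=0.50V), C3(4μF, Q=3μC, V=0.75V), C4(3μF, Q=1μC, V=0.33V), C5(5μF, Q=20μC, V=4.00V)
Op 1: GROUND 5: Q5=0; energy lost=40.000
Op 2: GROUND 1: Q1=0; energy lost=10.667
Op 3: CLOSE 3-5: Q_total=3.00, C_total=9.00, V=0.33; Q3=1.33, Q5=1.67; dissipated=0.625
Op 4: CLOSE 1-2: Q_total=2.00, C_total=7.00, V=0.29; Q1=0.86, Q2=1.14; dissipated=0.214
Total dissipated: 51.506 μJ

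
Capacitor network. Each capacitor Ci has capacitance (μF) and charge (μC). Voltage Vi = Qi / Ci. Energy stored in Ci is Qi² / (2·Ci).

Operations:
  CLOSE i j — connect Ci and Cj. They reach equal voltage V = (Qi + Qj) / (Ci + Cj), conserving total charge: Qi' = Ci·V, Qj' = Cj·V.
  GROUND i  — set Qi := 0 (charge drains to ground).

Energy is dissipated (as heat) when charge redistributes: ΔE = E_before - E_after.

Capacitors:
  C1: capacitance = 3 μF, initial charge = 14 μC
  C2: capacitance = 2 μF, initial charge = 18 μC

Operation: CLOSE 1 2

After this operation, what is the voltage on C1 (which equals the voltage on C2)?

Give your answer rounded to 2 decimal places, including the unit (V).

Answer: 6.40 V

Derivation:
Initial: C1(3μF, Q=14μC, V=4.67V), C2(2μF, Q=18μC, V=9.00V)
Op 1: CLOSE 1-2: Q_total=32.00, C_total=5.00, V=6.40; Q1=19.20, Q2=12.80; dissipated=11.267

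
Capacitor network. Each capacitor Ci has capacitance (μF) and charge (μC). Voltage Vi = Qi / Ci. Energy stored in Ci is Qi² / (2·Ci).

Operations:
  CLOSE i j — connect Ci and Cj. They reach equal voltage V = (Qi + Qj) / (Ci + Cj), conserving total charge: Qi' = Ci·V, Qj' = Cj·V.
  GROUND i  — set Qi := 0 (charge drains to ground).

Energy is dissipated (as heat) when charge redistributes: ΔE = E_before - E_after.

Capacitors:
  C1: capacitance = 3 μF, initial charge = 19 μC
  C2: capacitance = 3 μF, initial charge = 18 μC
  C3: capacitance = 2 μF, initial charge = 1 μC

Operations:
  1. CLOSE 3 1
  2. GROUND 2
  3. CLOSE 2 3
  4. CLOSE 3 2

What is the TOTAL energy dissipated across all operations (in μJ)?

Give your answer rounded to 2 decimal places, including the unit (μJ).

Answer: 84.02 μJ

Derivation:
Initial: C1(3μF, Q=19μC, V=6.33V), C2(3μF, Q=18μC, V=6.00V), C3(2μF, Q=1μC, V=0.50V)
Op 1: CLOSE 3-1: Q_total=20.00, C_total=5.00, V=4.00; Q3=8.00, Q1=12.00; dissipated=20.417
Op 2: GROUND 2: Q2=0; energy lost=54.000
Op 3: CLOSE 2-3: Q_total=8.00, C_total=5.00, V=1.60; Q2=4.80, Q3=3.20; dissipated=9.600
Op 4: CLOSE 3-2: Q_total=8.00, C_total=5.00, V=1.60; Q3=3.20, Q2=4.80; dissipated=0.000
Total dissipated: 84.017 μJ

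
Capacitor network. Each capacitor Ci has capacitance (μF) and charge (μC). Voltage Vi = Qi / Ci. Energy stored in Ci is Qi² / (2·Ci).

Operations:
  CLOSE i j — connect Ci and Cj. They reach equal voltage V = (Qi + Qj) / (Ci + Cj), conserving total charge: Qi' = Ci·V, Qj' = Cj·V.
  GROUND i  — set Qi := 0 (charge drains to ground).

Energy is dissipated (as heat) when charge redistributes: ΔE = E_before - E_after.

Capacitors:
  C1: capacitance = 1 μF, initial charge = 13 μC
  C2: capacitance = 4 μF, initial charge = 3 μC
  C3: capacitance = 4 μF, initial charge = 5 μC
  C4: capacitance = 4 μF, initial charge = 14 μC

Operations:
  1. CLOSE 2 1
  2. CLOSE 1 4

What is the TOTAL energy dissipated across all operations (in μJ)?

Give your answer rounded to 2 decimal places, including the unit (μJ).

Initial: C1(1μF, Q=13μC, V=13.00V), C2(4μF, Q=3μC, V=0.75V), C3(4μF, Q=5μC, V=1.25V), C4(4μF, Q=14μC, V=3.50V)
Op 1: CLOSE 2-1: Q_total=16.00, C_total=5.00, V=3.20; Q2=12.80, Q1=3.20; dissipated=60.025
Op 2: CLOSE 1-4: Q_total=17.20, C_total=5.00, V=3.44; Q1=3.44, Q4=13.76; dissipated=0.036
Total dissipated: 60.061 μJ

Answer: 60.06 μJ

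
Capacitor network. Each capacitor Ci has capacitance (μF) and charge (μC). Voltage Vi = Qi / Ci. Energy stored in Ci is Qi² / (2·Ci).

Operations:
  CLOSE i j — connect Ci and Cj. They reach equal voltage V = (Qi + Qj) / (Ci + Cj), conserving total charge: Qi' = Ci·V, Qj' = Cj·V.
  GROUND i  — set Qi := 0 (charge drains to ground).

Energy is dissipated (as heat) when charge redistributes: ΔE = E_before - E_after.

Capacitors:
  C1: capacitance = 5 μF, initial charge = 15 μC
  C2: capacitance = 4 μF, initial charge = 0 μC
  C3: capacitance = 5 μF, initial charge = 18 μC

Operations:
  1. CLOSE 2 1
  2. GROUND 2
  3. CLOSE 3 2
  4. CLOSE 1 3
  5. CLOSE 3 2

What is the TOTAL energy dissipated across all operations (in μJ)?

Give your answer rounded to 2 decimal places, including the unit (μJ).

Answer: 30.13 μJ

Derivation:
Initial: C1(5μF, Q=15μC, V=3.00V), C2(4μF, Q=0μC, V=0.00V), C3(5μF, Q=18μC, V=3.60V)
Op 1: CLOSE 2-1: Q_total=15.00, C_total=9.00, V=1.67; Q2=6.67, Q1=8.33; dissipated=10.000
Op 2: GROUND 2: Q2=0; energy lost=5.556
Op 3: CLOSE 3-2: Q_total=18.00, C_total=9.00, V=2.00; Q3=10.00, Q2=8.00; dissipated=14.400
Op 4: CLOSE 1-3: Q_total=18.33, C_total=10.00, V=1.83; Q1=9.17, Q3=9.17; dissipated=0.139
Op 5: CLOSE 3-2: Q_total=17.17, C_total=9.00, V=1.91; Q3=9.54, Q2=7.63; dissipated=0.031
Total dissipated: 30.125 μJ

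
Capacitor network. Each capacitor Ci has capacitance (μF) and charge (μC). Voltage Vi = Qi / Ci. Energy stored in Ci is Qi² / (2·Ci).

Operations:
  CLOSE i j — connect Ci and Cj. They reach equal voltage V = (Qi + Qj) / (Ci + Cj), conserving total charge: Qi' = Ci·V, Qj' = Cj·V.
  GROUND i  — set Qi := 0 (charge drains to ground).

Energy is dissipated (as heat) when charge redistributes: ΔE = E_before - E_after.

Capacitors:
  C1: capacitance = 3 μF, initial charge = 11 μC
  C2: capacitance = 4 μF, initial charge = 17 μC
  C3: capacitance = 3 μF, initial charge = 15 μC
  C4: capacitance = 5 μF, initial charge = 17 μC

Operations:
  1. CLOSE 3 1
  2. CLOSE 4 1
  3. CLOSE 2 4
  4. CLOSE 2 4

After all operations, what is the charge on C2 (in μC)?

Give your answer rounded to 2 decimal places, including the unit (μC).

Initial: C1(3μF, Q=11μC, V=3.67V), C2(4μF, Q=17μC, V=4.25V), C3(3μF, Q=15μC, V=5.00V), C4(5μF, Q=17μC, V=3.40V)
Op 1: CLOSE 3-1: Q_total=26.00, C_total=6.00, V=4.33; Q3=13.00, Q1=13.00; dissipated=1.333
Op 2: CLOSE 4-1: Q_total=30.00, C_total=8.00, V=3.75; Q4=18.75, Q1=11.25; dissipated=0.817
Op 3: CLOSE 2-4: Q_total=35.75, C_total=9.00, V=3.97; Q2=15.89, Q4=19.86; dissipated=0.278
Op 4: CLOSE 2-4: Q_total=35.75, C_total=9.00, V=3.97; Q2=15.89, Q4=19.86; dissipated=0.000
Final charges: Q1=11.25, Q2=15.89, Q3=13.00, Q4=19.86

Answer: 15.89 μC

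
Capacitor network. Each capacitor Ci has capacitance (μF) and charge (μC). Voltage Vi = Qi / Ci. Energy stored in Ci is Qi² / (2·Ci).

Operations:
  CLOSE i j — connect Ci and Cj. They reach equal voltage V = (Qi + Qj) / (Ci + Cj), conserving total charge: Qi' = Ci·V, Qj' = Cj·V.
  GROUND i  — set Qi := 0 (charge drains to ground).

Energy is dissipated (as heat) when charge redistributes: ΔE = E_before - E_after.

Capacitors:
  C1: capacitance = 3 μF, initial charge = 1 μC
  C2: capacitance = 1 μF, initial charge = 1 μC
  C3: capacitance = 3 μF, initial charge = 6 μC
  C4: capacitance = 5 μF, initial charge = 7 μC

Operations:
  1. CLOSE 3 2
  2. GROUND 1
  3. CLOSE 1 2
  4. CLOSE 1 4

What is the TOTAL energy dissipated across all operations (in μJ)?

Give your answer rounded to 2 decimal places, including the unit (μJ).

Initial: C1(3μF, Q=1μC, V=0.33V), C2(1μF, Q=1μC, V=1.00V), C3(3μF, Q=6μC, V=2.00V), C4(5μF, Q=7μC, V=1.40V)
Op 1: CLOSE 3-2: Q_total=7.00, C_total=4.00, V=1.75; Q3=5.25, Q2=1.75; dissipated=0.375
Op 2: GROUND 1: Q1=0; energy lost=0.167
Op 3: CLOSE 1-2: Q_total=1.75, C_total=4.00, V=0.44; Q1=1.31, Q2=0.44; dissipated=1.148
Op 4: CLOSE 1-4: Q_total=8.31, C_total=8.00, V=1.04; Q1=3.12, Q4=5.20; dissipated=0.869
Total dissipated: 2.559 μJ

Answer: 2.56 μJ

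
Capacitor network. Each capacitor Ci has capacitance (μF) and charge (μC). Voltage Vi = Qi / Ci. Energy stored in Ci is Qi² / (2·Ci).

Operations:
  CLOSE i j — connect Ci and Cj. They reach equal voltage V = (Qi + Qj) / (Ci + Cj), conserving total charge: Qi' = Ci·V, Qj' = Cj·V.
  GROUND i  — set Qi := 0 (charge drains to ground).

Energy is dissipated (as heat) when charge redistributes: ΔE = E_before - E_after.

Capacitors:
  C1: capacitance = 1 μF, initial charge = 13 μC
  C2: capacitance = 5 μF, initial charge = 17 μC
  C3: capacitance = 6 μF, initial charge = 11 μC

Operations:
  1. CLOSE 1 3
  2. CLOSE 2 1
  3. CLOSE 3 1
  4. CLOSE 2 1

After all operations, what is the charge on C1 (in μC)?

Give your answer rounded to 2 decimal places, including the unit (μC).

Initial: C1(1μF, Q=13μC, V=13.00V), C2(5μF, Q=17μC, V=3.40V), C3(6μF, Q=11μC, V=1.83V)
Op 1: CLOSE 1-3: Q_total=24.00, C_total=7.00, V=3.43; Q1=3.43, Q3=20.57; dissipated=53.440
Op 2: CLOSE 2-1: Q_total=20.43, C_total=6.00, V=3.40; Q2=17.02, Q1=3.40; dissipated=0.000
Op 3: CLOSE 3-1: Q_total=23.98, C_total=7.00, V=3.43; Q3=20.55, Q1=3.43; dissipated=0.000
Op 4: CLOSE 2-1: Q_total=20.45, C_total=6.00, V=3.41; Q2=17.04, Q1=3.41; dissipated=0.000
Final charges: Q1=3.41, Q2=17.04, Q3=20.55

Answer: 3.41 μC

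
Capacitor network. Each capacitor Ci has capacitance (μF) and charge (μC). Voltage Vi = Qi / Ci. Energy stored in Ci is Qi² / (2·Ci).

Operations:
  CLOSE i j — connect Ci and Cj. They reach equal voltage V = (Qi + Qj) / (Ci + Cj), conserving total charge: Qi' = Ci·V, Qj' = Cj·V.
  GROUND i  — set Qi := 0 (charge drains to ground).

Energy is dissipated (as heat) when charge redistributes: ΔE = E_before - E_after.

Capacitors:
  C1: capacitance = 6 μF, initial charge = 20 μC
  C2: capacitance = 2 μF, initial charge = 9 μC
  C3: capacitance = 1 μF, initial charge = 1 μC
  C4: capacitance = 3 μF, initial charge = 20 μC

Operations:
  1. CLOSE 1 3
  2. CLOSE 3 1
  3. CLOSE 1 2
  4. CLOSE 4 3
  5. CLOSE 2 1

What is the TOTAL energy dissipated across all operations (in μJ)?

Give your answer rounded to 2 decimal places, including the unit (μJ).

Answer: 9.06 μJ

Derivation:
Initial: C1(6μF, Q=20μC, V=3.33V), C2(2μF, Q=9μC, V=4.50V), C3(1μF, Q=1μC, V=1.00V), C4(3μF, Q=20μC, V=6.67V)
Op 1: CLOSE 1-3: Q_total=21.00, C_total=7.00, V=3.00; Q1=18.00, Q3=3.00; dissipated=2.333
Op 2: CLOSE 3-1: Q_total=21.00, C_total=7.00, V=3.00; Q3=3.00, Q1=18.00; dissipated=0.000
Op 3: CLOSE 1-2: Q_total=27.00, C_total=8.00, V=3.38; Q1=20.25, Q2=6.75; dissipated=1.688
Op 4: CLOSE 4-3: Q_total=23.00, C_total=4.00, V=5.75; Q4=17.25, Q3=5.75; dissipated=5.042
Op 5: CLOSE 2-1: Q_total=27.00, C_total=8.00, V=3.38; Q2=6.75, Q1=20.25; dissipated=0.000
Total dissipated: 9.062 μJ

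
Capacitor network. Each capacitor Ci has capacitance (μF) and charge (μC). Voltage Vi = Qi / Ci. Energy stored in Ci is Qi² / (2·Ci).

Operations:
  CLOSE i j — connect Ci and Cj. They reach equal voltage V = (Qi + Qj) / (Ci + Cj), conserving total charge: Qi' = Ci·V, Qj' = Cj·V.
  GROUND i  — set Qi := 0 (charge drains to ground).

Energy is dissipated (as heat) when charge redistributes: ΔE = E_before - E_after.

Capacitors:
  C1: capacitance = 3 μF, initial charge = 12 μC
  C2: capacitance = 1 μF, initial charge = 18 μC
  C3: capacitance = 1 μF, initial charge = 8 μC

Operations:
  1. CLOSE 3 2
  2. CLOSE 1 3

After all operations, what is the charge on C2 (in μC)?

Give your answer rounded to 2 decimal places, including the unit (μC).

Initial: C1(3μF, Q=12μC, V=4.00V), C2(1μF, Q=18μC, V=18.00V), C3(1μF, Q=8μC, V=8.00V)
Op 1: CLOSE 3-2: Q_total=26.00, C_total=2.00, V=13.00; Q3=13.00, Q2=13.00; dissipated=25.000
Op 2: CLOSE 1-3: Q_total=25.00, C_total=4.00, V=6.25; Q1=18.75, Q3=6.25; dissipated=30.375
Final charges: Q1=18.75, Q2=13.00, Q3=6.25

Answer: 13.00 μC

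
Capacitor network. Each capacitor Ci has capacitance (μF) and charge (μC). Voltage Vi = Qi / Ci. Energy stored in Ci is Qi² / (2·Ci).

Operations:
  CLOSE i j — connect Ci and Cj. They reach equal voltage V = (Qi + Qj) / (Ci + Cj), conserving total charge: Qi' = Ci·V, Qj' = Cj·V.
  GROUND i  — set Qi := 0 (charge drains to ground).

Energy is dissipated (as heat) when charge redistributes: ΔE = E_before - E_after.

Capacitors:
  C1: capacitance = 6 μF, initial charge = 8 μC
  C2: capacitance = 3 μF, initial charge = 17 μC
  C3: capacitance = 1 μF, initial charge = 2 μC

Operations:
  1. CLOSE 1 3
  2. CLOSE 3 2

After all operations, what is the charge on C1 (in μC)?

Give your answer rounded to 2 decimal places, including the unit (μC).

Initial: C1(6μF, Q=8μC, V=1.33V), C2(3μF, Q=17μC, V=5.67V), C3(1μF, Q=2μC, V=2.00V)
Op 1: CLOSE 1-3: Q_total=10.00, C_total=7.00, V=1.43; Q1=8.57, Q3=1.43; dissipated=0.190
Op 2: CLOSE 3-2: Q_total=18.43, C_total=4.00, V=4.61; Q3=4.61, Q2=13.82; dissipated=6.736
Final charges: Q1=8.57, Q2=13.82, Q3=4.61

Answer: 8.57 μC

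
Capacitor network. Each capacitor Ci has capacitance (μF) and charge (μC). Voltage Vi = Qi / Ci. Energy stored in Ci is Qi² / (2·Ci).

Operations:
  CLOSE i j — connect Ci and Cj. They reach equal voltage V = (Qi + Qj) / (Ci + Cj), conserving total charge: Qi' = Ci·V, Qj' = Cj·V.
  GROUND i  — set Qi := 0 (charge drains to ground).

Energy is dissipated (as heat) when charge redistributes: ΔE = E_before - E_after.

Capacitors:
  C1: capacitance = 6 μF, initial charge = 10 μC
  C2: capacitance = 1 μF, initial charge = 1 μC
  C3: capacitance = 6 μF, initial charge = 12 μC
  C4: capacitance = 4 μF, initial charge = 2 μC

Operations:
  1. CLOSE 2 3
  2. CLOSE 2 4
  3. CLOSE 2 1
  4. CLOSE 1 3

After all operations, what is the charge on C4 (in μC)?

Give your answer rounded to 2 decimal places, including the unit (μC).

Initial: C1(6μF, Q=10μC, V=1.67V), C2(1μF, Q=1μC, V=1.00V), C3(6μF, Q=12μC, V=2.00V), C4(4μF, Q=2μC, V=0.50V)
Op 1: CLOSE 2-3: Q_total=13.00, C_total=7.00, V=1.86; Q2=1.86, Q3=11.14; dissipated=0.429
Op 2: CLOSE 2-4: Q_total=3.86, C_total=5.00, V=0.77; Q2=0.77, Q4=3.09; dissipated=0.737
Op 3: CLOSE 2-1: Q_total=10.77, C_total=7.00, V=1.54; Q2=1.54, Q1=9.23; dissipated=0.343
Op 4: CLOSE 1-3: Q_total=20.38, C_total=12.00, V=1.70; Q1=10.19, Q3=10.19; dissipated=0.152
Final charges: Q1=10.19, Q2=1.54, Q3=10.19, Q4=3.09

Answer: 3.09 μC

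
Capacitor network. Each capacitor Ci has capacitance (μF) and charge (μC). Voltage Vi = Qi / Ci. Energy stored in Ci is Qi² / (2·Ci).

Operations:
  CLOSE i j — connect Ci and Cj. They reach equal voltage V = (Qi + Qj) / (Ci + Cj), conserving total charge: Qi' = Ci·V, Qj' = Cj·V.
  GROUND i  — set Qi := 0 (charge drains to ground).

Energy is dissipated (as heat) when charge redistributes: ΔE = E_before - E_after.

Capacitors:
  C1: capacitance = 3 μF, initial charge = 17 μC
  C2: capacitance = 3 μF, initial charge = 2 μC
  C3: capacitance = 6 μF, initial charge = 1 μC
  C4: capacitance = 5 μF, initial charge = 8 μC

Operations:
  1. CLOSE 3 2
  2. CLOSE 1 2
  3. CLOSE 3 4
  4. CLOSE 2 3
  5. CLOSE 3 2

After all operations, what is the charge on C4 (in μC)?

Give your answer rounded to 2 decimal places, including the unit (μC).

Initial: C1(3μF, Q=17μC, V=5.67V), C2(3μF, Q=2μC, V=0.67V), C3(6μF, Q=1μC, V=0.17V), C4(5μF, Q=8μC, V=1.60V)
Op 1: CLOSE 3-2: Q_total=3.00, C_total=9.00, V=0.33; Q3=2.00, Q2=1.00; dissipated=0.250
Op 2: CLOSE 1-2: Q_total=18.00, C_total=6.00, V=3.00; Q1=9.00, Q2=9.00; dissipated=21.333
Op 3: CLOSE 3-4: Q_total=10.00, C_total=11.00, V=0.91; Q3=5.45, Q4=4.55; dissipated=2.188
Op 4: CLOSE 2-3: Q_total=14.45, C_total=9.00, V=1.61; Q2=4.82, Q3=9.64; dissipated=4.372
Op 5: CLOSE 3-2: Q_total=14.45, C_total=9.00, V=1.61; Q3=9.64, Q2=4.82; dissipated=0.000
Final charges: Q1=9.00, Q2=4.82, Q3=9.64, Q4=4.55

Answer: 4.55 μC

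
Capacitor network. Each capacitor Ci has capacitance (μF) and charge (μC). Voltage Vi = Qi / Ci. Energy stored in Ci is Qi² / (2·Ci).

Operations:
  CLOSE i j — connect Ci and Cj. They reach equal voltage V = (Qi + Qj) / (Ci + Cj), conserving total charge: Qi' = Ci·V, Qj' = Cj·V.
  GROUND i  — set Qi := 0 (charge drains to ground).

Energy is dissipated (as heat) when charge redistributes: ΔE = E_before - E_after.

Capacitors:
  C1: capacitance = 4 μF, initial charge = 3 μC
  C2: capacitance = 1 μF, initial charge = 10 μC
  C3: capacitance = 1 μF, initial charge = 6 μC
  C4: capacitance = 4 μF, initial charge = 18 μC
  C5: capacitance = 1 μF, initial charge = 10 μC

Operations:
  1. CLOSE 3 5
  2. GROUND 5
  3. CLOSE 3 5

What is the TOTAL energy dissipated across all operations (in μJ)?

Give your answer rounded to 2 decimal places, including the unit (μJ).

Answer: 52.00 μJ

Derivation:
Initial: C1(4μF, Q=3μC, V=0.75V), C2(1μF, Q=10μC, V=10.00V), C3(1μF, Q=6μC, V=6.00V), C4(4μF, Q=18μC, V=4.50V), C5(1μF, Q=10μC, V=10.00V)
Op 1: CLOSE 3-5: Q_total=16.00, C_total=2.00, V=8.00; Q3=8.00, Q5=8.00; dissipated=4.000
Op 2: GROUND 5: Q5=0; energy lost=32.000
Op 3: CLOSE 3-5: Q_total=8.00, C_total=2.00, V=4.00; Q3=4.00, Q5=4.00; dissipated=16.000
Total dissipated: 52.000 μJ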